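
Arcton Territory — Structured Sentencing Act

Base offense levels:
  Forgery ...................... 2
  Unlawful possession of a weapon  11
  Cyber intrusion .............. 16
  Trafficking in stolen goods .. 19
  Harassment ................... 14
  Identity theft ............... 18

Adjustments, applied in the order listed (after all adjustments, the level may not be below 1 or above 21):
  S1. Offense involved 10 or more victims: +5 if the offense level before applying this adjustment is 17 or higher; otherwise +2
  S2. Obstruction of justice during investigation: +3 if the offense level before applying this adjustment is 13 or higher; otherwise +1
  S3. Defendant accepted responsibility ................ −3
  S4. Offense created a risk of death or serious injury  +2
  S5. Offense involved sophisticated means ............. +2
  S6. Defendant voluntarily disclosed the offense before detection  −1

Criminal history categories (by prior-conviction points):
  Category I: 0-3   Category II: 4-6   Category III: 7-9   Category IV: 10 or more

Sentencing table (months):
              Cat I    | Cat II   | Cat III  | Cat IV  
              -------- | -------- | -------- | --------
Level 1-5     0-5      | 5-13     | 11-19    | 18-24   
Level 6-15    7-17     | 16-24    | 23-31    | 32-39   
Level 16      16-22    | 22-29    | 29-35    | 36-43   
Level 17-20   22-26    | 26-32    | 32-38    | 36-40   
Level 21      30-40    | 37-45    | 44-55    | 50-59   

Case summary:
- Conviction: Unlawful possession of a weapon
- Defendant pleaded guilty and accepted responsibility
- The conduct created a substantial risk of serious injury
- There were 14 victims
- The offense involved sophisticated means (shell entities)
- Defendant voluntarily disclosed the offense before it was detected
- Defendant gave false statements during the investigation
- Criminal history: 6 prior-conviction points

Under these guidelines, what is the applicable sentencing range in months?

22-29 months

Base offense level for unlawful possession of a weapon: 11.
S1 applies (level before this adjustment is 11 < 17, so +2): 11 + 2 = 13.
S2 applies (level before this adjustment is 13 ≥ 13, so +3): 13 + 3 = 16.
S3 applies: 16 − 3 = 13.
S4 applies: 13 + 2 = 15.
S5 applies: 15 + 2 = 17.
S6 applies: 17 − 1 = 16.
Final offense level: 16.
Criminal history: 6 prior points → Category II (4-6).
Level 16 falls in the 16 band.
Grid: Level 16 × Category II = 22-29 months.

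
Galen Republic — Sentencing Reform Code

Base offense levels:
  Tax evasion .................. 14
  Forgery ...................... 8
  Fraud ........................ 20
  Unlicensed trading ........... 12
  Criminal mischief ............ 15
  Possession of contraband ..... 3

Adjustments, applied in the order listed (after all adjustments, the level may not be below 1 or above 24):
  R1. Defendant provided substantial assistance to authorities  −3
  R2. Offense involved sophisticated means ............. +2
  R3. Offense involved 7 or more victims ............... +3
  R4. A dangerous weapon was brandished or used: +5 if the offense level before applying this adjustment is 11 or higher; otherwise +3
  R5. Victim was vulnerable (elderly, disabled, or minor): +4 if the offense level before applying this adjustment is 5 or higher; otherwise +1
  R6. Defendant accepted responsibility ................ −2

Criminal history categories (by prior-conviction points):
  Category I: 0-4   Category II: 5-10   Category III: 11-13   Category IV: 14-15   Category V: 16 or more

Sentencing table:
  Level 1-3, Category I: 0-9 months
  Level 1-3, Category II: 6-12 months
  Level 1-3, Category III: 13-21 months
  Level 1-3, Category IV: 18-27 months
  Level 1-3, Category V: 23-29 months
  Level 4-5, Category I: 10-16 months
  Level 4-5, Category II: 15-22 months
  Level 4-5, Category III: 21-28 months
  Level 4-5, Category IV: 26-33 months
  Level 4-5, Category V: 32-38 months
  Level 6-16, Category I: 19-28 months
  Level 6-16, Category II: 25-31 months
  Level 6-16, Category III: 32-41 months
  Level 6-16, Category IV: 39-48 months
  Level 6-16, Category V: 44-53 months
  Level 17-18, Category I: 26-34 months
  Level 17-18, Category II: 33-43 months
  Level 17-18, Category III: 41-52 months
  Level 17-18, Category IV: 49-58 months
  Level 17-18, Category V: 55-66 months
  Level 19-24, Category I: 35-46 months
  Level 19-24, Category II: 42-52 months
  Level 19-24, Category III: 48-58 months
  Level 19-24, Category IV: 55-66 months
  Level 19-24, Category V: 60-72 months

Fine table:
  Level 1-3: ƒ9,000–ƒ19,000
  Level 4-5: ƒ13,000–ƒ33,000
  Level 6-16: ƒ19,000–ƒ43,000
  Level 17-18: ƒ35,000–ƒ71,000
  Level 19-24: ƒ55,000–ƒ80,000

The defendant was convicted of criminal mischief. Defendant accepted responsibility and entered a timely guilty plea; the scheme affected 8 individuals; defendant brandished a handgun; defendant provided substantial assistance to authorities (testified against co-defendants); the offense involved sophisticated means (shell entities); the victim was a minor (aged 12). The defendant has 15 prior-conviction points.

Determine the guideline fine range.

ƒ55,000–ƒ80,000

Base offense level for criminal mischief: 15.
R1 applies: 15 − 3 = 12.
R2 applies: 12 + 2 = 14.
R3 applies: 14 + 3 = 17.
R4 applies (level before this adjustment is 17 ≥ 11, so +5): 17 + 5 = 22.
R5 applies (level before this adjustment is 22 ≥ 5, so +4): 22 + 4 = 26.
R6 applies: 26 − 2 = 24.
Final offense level: 24.
Level 24 falls in the 19-24 band.
Fine table: Level 19-24 → ƒ55,000–ƒ80,000.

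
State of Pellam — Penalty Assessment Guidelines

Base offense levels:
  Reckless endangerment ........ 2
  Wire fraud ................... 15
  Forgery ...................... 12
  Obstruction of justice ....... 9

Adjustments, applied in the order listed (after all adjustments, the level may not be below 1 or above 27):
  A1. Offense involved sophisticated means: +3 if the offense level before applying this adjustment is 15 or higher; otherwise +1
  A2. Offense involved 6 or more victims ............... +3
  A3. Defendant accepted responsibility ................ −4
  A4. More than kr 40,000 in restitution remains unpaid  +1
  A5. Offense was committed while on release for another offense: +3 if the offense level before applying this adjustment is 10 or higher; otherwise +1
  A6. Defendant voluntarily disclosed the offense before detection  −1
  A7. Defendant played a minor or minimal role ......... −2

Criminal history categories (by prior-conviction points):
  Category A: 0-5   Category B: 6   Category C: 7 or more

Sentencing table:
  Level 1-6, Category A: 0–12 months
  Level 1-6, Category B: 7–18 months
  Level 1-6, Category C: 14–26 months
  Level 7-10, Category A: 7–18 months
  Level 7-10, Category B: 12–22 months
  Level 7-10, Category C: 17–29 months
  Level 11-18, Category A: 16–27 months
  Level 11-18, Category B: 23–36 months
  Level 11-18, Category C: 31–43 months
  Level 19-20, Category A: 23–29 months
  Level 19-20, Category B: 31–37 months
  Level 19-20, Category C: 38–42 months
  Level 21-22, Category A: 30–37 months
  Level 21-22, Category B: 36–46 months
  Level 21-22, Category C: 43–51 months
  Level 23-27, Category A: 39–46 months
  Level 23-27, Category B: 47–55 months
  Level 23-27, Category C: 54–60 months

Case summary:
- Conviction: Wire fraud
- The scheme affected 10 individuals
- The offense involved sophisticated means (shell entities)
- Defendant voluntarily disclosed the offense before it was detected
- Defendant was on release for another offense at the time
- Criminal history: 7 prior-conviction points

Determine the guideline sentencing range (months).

Base offense level for wire fraud: 15.
A1 applies (level before this adjustment is 15 ≥ 15, so +3): 15 + 3 = 18.
A2 applies: 18 + 3 = 21.
A4 does not apply.
A5 applies (level before this adjustment is 21 ≥ 10, so +3): 21 + 3 = 24.
A6 applies: 24 − 1 = 23.
Final offense level: 23.
Criminal history: 7 prior points → Category C (7+).
Level 23 falls in the 23-27 band.
Grid: Level 23-27 × Category C = 54-60 months.

54-60 months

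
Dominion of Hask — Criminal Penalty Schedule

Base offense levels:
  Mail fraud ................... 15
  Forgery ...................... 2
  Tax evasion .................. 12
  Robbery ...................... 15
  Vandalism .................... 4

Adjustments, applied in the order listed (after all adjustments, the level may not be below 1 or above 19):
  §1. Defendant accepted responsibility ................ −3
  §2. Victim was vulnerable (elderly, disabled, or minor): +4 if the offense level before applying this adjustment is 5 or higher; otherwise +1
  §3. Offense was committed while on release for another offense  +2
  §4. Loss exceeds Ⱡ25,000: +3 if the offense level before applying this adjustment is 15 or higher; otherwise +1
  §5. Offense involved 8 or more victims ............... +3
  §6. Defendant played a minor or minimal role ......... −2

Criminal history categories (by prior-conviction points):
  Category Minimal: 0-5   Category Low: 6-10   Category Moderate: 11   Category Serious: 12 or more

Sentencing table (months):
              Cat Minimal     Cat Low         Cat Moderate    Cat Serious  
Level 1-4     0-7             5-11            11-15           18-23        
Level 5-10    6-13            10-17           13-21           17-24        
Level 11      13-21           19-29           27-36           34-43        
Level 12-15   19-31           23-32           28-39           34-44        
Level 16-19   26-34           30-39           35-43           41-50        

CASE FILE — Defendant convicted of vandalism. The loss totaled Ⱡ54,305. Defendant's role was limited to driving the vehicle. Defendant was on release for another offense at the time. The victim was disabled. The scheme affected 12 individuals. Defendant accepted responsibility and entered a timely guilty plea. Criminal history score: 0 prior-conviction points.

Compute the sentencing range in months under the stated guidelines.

Base offense level for vandalism: 4.
§1 applies: 4 − 3 = 1.
§2 applies (level before this adjustment is 1 < 5, so +1): 1 + 1 = 2.
§3 applies: 2 + 2 = 4.
§4 applies (level before this adjustment is 4 < 15, so +1): 4 + 1 = 5.
§5 applies: 5 + 3 = 8.
§6 applies: 8 − 2 = 6.
Final offense level: 6.
Criminal history: 0 prior points → Category Minimal (0-5).
Level 6 falls in the 5-10 band.
Grid: Level 5-10 × Category Minimal = 6-13 months.

6-13 months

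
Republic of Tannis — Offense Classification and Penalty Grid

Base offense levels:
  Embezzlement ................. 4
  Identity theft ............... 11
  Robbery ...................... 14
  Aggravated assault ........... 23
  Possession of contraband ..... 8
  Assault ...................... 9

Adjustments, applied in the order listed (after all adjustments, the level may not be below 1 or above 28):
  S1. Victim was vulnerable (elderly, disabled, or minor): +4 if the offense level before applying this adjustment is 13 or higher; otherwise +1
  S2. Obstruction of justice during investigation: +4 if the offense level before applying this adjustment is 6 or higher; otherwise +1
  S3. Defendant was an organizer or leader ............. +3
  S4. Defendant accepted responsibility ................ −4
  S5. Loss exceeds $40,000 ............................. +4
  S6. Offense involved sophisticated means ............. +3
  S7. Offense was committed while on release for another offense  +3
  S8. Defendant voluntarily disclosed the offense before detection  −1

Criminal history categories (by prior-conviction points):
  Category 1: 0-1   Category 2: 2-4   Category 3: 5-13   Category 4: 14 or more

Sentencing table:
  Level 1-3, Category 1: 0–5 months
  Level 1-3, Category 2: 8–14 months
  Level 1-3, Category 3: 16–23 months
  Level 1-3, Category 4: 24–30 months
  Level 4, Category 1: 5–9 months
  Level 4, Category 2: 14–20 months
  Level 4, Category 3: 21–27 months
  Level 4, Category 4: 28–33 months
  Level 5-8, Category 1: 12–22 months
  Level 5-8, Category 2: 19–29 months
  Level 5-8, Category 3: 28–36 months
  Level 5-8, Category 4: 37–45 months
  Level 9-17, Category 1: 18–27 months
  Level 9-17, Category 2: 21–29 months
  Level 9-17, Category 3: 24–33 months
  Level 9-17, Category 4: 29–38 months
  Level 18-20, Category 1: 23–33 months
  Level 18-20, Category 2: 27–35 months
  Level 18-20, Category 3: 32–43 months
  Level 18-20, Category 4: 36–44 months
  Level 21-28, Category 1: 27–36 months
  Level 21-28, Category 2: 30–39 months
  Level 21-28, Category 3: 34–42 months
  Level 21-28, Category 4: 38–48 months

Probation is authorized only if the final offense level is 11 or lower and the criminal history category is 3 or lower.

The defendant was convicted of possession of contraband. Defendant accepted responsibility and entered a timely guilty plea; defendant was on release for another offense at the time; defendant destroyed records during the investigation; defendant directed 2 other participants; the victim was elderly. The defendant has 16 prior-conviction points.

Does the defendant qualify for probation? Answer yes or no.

No

Base offense level for possession of contraband: 8.
S1 applies (level before this adjustment is 8 < 13, so +1): 8 + 1 = 9.
S2 applies (level before this adjustment is 9 ≥ 6, so +4): 9 + 4 = 13.
S3 applies: 13 + 3 = 16.
S4 applies: 16 − 4 = 12.
S5 does not apply.
S6 does not apply.
S7 applies: 12 + 3 = 15.
S8 does not apply.
Final offense level: 15.
Criminal history: 16 prior points → Category 4 (14+).
Level 15 falls in the 9-17 band.
Grid: Level 9-17 × Category 4 = 29-38 months.
Probation check: level 15 > 11 and category 4 > 3 → not eligible.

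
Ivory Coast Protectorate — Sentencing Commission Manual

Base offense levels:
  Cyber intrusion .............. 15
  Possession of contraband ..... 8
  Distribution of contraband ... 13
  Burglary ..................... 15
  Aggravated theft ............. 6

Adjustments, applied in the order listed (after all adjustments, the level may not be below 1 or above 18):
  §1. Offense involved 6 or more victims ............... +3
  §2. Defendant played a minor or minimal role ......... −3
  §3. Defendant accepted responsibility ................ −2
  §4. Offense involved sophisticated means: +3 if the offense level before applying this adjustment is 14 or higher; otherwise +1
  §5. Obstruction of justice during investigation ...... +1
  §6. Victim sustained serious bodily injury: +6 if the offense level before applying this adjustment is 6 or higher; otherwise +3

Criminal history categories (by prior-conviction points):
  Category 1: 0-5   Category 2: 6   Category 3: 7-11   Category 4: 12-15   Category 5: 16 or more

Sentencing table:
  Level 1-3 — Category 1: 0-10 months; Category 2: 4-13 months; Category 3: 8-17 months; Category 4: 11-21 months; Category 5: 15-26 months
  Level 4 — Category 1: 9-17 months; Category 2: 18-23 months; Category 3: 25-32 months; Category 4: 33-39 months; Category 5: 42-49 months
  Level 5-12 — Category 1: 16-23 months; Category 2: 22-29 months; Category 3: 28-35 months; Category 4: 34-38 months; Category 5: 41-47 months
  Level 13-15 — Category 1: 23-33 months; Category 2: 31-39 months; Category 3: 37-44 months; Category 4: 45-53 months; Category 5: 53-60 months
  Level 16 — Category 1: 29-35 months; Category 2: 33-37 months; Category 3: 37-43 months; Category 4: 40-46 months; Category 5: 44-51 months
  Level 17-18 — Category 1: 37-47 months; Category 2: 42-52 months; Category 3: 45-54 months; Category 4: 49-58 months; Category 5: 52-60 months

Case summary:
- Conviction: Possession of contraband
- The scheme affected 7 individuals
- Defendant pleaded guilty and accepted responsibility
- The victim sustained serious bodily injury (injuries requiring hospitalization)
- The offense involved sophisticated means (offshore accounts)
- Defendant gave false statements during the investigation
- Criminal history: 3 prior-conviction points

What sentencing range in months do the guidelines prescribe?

Base offense level for possession of contraband: 8.
§1 applies: 8 + 3 = 11.
§3 applies: 11 − 2 = 9.
§4 applies (level before this adjustment is 9 < 14, so +1): 9 + 1 = 10.
§5 applies: 10 + 1 = 11.
§6 applies (level before this adjustment is 11 ≥ 6, so +6): 11 + 6 = 17.
Final offense level: 17.
Criminal history: 3 prior points → Category 1 (0-5).
Level 17 falls in the 17-18 band.
Grid: Level 17-18 × Category 1 = 37-47 months.

37-47 months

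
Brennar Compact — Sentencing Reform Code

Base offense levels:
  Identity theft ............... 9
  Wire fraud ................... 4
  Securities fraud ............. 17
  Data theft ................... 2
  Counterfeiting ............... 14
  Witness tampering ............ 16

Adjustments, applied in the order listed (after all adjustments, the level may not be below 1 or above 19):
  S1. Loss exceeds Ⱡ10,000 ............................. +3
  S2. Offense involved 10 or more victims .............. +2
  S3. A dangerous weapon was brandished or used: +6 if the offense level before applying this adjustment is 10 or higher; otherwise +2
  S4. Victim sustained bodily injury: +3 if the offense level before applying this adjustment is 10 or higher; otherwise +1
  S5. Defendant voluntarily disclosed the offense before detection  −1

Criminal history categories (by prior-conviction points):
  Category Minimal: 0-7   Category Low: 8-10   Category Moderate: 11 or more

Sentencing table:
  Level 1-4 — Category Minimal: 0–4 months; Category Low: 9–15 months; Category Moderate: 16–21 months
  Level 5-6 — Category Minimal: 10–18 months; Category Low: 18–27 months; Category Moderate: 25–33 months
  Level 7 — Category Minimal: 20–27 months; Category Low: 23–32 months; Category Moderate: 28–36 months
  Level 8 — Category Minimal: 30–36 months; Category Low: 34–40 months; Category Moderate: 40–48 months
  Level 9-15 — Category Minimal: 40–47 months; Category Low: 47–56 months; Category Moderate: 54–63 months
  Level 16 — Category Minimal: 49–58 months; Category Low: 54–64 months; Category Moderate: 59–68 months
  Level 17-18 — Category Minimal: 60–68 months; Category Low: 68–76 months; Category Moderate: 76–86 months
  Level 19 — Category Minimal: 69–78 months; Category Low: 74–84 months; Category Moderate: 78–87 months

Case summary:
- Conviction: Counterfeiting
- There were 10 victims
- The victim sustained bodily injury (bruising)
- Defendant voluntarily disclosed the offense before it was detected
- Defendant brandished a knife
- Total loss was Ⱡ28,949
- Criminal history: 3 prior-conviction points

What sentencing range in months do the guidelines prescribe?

69-78 months

Base offense level for counterfeiting: 14.
S1 applies: 14 + 3 = 17.
S2 applies: 17 + 2 = 19.
S3 applies (level before this adjustment is 19 ≥ 10, so +6): 19 + 6 = 25.
S4 applies (level before this adjustment is 25 ≥ 10, so +3): 25 + 3 = 28.
S5 applies: 28 − 1 = 27.
Level 27 exceeds the maximum of 19; capped at 19.
Final offense level: 19.
Criminal history: 3 prior points → Category Minimal (0-7).
Level 19 falls in the 19 band.
Grid: Level 19 × Category Minimal = 69-78 months.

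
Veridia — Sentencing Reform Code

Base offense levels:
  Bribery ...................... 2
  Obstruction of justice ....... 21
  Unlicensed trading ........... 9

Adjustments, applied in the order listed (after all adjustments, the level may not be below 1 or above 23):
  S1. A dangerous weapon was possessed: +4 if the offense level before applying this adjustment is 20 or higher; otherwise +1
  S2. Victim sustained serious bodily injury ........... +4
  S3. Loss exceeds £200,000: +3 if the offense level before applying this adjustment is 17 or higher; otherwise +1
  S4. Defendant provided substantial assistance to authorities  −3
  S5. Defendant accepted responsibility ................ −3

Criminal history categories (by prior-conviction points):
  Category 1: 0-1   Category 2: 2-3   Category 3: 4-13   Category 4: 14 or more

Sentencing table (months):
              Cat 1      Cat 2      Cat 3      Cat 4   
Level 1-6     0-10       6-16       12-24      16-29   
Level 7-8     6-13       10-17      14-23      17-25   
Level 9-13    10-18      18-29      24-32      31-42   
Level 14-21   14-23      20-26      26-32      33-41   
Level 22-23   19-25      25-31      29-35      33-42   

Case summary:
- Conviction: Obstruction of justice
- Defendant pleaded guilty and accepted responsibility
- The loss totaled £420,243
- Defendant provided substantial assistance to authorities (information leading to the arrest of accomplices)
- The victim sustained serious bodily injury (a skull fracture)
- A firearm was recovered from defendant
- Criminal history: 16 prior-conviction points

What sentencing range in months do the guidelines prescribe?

33-42 months

Base offense level for obstruction of justice: 21.
S1 applies (level before this adjustment is 21 ≥ 20, so +4): 21 + 4 = 25.
S2 applies: 25 + 4 = 29.
S3 applies (level before this adjustment is 29 ≥ 17, so +3): 29 + 3 = 32.
S4 applies: 32 − 3 = 29.
S5 applies: 29 − 3 = 26.
Level 26 exceeds the maximum of 23; capped at 23.
Final offense level: 23.
Criminal history: 16 prior points → Category 4 (14+).
Level 23 falls in the 22-23 band.
Grid: Level 22-23 × Category 4 = 33-42 months.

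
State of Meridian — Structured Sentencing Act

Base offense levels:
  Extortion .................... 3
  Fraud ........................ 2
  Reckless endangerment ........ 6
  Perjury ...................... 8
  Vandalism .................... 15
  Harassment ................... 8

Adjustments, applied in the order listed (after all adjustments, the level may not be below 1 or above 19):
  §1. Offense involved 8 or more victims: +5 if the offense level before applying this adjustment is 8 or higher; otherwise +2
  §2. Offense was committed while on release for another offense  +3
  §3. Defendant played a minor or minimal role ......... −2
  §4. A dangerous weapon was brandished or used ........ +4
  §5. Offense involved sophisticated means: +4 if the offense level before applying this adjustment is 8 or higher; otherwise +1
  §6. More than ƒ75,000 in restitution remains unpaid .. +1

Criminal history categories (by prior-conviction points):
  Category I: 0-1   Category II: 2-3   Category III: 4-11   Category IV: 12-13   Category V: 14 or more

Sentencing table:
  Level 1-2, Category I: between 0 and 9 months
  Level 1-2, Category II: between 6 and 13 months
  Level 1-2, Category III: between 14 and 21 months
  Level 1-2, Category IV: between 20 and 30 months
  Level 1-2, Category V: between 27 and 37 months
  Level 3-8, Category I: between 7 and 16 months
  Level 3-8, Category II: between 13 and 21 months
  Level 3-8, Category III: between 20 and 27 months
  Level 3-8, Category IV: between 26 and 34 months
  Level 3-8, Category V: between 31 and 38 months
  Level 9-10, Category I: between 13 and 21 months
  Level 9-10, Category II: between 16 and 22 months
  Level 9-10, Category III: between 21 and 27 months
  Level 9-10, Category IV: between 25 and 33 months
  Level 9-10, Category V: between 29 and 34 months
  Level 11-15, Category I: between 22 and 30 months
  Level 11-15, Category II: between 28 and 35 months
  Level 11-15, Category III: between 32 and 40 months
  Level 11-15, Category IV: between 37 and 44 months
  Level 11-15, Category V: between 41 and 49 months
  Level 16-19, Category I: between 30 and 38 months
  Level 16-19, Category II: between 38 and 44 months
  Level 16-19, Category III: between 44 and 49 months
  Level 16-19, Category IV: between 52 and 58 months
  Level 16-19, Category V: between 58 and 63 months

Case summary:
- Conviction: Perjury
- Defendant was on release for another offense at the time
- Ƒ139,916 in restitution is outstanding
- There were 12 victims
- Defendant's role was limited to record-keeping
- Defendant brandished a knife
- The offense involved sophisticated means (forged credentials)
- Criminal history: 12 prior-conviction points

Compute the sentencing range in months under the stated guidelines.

52-58 months

Base offense level for perjury: 8.
§1 applies (level before this adjustment is 8 ≥ 8, so +5): 8 + 5 = 13.
§2 applies: 13 + 3 = 16.
§3 applies: 16 − 2 = 14.
§4 applies: 14 + 4 = 18.
§5 applies (level before this adjustment is 18 ≥ 8, so +4): 18 + 4 = 22.
§6 applies: 22 + 1 = 23.
Level 23 exceeds the maximum of 19; capped at 19.
Final offense level: 19.
Criminal history: 12 prior points → Category IV (12-13).
Level 19 falls in the 16-19 band.
Grid: Level 16-19 × Category IV = 52-58 months.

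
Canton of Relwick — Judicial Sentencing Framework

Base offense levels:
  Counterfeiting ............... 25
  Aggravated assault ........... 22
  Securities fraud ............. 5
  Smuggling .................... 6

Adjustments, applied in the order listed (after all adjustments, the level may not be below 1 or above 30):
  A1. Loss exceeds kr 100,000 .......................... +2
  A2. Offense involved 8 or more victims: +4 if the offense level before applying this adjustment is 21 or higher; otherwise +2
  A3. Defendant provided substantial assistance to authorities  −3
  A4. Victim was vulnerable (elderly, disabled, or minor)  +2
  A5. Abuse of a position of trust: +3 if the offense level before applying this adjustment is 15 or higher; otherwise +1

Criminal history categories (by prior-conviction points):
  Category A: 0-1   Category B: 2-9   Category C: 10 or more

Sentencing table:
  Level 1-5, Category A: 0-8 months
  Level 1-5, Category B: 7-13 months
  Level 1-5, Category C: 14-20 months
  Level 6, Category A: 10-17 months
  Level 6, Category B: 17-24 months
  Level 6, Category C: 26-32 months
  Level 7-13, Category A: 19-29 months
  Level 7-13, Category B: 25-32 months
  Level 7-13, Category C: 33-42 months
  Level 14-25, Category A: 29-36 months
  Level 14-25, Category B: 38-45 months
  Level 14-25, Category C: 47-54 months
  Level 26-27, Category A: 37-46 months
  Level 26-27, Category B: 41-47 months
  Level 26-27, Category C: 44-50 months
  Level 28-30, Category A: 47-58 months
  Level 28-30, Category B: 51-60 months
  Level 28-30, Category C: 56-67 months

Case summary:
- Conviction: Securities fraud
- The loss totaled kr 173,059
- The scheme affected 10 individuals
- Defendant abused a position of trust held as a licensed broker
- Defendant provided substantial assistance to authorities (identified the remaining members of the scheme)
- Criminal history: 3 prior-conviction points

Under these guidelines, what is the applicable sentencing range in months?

Base offense level for securities fraud: 5.
A1 applies: 5 + 2 = 7.
A2 applies (level before this adjustment is 7 < 21, so +2): 7 + 2 = 9.
A3 applies: 9 − 3 = 6.
A5 applies (level before this adjustment is 6 < 15, so +1): 6 + 1 = 7.
Final offense level: 7.
Criminal history: 3 prior points → Category B (2-9).
Level 7 falls in the 7-13 band.
Grid: Level 7-13 × Category B = 25-32 months.

25-32 months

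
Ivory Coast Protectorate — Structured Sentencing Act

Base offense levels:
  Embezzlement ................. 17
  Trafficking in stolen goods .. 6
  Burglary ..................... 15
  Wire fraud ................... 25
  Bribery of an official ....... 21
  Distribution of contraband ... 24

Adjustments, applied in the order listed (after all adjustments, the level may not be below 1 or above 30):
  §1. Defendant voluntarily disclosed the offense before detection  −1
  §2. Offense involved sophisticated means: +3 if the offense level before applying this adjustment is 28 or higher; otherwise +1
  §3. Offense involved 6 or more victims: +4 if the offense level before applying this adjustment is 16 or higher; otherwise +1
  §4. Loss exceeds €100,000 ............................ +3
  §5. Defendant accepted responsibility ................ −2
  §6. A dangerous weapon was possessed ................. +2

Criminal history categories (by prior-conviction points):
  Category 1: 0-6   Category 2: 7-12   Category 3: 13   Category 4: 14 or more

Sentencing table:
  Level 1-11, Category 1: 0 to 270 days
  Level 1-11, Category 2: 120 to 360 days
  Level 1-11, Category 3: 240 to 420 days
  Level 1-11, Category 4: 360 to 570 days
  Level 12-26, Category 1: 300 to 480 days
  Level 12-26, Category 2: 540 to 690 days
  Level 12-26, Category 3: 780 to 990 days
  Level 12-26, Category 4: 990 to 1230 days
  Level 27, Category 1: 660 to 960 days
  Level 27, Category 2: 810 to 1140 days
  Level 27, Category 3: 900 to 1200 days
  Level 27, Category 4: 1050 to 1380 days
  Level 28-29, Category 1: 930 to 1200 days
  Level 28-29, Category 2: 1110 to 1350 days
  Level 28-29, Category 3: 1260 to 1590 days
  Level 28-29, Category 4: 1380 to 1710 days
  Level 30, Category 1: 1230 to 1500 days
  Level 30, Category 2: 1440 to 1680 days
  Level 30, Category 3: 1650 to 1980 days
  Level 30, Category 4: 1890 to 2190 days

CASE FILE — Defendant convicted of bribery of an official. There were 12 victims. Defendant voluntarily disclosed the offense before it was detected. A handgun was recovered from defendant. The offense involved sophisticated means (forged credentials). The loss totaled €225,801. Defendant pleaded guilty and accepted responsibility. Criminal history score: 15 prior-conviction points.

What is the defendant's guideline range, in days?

Base offense level for bribery of an official: 21.
§1 applies: 21 − 1 = 20.
§2 applies (level before this adjustment is 20 < 28, so +1): 20 + 1 = 21.
§3 applies (level before this adjustment is 21 ≥ 16, so +4): 21 + 4 = 25.
§4 applies: 25 + 3 = 28.
§5 applies: 28 − 2 = 26.
§6 applies: 26 + 2 = 28.
Final offense level: 28.
Criminal history: 15 prior points → Category 4 (14+).
Level 28 falls in the 28-29 band.
Grid: Level 28-29 × Category 4 = 1380-1710 days.

1380-1710 days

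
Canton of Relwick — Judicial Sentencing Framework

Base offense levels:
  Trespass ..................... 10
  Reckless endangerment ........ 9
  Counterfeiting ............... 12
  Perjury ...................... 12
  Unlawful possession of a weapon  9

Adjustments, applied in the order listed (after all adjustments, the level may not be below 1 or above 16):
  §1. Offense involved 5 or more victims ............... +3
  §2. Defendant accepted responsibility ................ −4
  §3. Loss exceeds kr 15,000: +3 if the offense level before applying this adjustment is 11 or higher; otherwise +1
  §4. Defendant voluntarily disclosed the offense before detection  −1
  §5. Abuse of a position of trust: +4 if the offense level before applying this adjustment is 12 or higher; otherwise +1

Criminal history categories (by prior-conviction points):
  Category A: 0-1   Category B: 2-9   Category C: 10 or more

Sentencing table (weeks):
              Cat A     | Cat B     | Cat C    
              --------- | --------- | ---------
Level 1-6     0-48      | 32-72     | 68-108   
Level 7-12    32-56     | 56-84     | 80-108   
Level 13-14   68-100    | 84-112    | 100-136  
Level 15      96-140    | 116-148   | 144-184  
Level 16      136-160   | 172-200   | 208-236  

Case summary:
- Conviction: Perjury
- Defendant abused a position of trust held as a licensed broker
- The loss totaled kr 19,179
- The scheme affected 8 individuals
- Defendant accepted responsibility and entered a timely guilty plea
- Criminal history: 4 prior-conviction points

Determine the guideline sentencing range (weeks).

Base offense level for perjury: 12.
§1 applies: 12 + 3 = 15.
§2 applies: 15 − 4 = 11.
§3 applies (level before this adjustment is 11 ≥ 11, so +3): 11 + 3 = 14.
§5 applies (level before this adjustment is 14 ≥ 12, so +4): 14 + 4 = 18.
Level 18 exceeds the maximum of 16; capped at 16.
Final offense level: 16.
Criminal history: 4 prior points → Category B (2-9).
Level 16 falls in the 16 band.
Grid: Level 16 × Category B = 172-200 weeks.

172-200 weeks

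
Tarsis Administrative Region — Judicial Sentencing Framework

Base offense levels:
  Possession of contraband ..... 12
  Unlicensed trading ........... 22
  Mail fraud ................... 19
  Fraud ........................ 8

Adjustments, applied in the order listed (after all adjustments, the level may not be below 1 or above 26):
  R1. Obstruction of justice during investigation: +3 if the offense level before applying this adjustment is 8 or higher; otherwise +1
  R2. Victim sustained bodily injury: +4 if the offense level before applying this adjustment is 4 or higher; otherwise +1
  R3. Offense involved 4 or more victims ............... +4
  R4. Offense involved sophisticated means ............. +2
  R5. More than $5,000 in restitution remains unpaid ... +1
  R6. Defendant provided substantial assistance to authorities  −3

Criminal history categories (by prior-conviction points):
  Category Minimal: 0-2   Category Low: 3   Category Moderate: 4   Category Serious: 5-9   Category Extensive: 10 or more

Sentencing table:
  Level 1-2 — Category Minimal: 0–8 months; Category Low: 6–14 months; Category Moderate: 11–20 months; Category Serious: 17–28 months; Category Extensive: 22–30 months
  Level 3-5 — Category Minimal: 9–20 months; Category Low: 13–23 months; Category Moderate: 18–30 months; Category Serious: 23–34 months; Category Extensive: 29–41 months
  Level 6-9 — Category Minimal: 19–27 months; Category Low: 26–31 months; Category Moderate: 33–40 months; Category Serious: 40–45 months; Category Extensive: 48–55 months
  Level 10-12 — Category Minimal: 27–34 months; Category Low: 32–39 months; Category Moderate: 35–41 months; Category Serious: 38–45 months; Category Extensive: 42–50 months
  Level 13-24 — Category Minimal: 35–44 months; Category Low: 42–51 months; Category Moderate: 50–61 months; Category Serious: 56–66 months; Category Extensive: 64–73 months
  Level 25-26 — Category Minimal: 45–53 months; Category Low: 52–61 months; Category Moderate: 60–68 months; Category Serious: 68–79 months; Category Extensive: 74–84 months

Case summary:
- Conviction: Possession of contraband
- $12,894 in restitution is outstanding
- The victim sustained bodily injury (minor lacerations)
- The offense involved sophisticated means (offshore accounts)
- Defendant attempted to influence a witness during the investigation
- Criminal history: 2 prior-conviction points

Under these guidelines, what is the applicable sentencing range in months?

35-44 months

Base offense level for possession of contraband: 12.
R1 applies (level before this adjustment is 12 ≥ 8, so +3): 12 + 3 = 15.
R2 applies (level before this adjustment is 15 ≥ 4, so +4): 15 + 4 = 19.
R3 does not apply.
R4 applies: 19 + 2 = 21.
R5 applies: 21 + 1 = 22.
R6 does not apply.
Final offense level: 22.
Criminal history: 2 prior points → Category Minimal (0-2).
Level 22 falls in the 13-24 band.
Grid: Level 13-24 × Category Minimal = 35-44 months.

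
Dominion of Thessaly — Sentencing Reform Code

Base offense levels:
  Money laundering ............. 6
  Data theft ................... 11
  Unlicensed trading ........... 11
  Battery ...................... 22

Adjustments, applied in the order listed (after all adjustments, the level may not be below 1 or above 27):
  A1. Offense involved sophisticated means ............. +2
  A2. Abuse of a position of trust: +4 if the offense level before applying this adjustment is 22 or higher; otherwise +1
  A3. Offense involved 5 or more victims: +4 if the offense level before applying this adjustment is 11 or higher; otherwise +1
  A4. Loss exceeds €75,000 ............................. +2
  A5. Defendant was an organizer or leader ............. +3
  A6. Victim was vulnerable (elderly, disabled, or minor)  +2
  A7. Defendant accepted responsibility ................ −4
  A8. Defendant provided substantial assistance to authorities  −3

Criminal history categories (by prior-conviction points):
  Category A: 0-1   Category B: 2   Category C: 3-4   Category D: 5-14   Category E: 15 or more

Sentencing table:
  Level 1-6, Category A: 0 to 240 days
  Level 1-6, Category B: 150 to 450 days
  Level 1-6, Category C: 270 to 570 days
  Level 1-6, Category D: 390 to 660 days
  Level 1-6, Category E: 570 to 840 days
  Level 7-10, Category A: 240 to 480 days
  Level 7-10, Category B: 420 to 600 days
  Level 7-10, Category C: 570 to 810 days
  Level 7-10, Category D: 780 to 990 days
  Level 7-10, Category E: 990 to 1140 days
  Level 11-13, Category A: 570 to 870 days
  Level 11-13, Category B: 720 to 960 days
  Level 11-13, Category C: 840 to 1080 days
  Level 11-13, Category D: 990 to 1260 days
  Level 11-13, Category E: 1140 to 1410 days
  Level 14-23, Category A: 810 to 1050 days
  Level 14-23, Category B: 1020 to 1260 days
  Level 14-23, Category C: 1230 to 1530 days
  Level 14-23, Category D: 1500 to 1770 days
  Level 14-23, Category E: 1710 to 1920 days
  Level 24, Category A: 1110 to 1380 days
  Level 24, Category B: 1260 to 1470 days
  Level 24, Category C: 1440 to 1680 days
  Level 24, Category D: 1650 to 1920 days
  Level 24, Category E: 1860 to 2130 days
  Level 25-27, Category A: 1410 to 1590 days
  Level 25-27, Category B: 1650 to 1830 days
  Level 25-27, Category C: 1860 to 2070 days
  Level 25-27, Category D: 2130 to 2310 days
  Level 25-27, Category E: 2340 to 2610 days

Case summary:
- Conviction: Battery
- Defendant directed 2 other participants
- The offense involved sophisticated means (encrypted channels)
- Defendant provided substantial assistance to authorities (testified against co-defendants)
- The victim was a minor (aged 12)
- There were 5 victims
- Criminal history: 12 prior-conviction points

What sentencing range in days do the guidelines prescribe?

Base offense level for battery: 22.
A1 applies: 22 + 2 = 24.
A3 applies (level before this adjustment is 24 ≥ 11, so +4): 24 + 4 = 28.
A4 does not apply.
A5 applies: 28 + 3 = 31.
A6 applies: 31 + 2 = 33.
A7 does not apply.
A8 applies: 33 − 3 = 30.
Level 30 exceeds the maximum of 27; capped at 27.
Final offense level: 27.
Criminal history: 12 prior points → Category D (5-14).
Level 27 falls in the 25-27 band.
Grid: Level 25-27 × Category D = 2130-2310 days.

2130-2310 days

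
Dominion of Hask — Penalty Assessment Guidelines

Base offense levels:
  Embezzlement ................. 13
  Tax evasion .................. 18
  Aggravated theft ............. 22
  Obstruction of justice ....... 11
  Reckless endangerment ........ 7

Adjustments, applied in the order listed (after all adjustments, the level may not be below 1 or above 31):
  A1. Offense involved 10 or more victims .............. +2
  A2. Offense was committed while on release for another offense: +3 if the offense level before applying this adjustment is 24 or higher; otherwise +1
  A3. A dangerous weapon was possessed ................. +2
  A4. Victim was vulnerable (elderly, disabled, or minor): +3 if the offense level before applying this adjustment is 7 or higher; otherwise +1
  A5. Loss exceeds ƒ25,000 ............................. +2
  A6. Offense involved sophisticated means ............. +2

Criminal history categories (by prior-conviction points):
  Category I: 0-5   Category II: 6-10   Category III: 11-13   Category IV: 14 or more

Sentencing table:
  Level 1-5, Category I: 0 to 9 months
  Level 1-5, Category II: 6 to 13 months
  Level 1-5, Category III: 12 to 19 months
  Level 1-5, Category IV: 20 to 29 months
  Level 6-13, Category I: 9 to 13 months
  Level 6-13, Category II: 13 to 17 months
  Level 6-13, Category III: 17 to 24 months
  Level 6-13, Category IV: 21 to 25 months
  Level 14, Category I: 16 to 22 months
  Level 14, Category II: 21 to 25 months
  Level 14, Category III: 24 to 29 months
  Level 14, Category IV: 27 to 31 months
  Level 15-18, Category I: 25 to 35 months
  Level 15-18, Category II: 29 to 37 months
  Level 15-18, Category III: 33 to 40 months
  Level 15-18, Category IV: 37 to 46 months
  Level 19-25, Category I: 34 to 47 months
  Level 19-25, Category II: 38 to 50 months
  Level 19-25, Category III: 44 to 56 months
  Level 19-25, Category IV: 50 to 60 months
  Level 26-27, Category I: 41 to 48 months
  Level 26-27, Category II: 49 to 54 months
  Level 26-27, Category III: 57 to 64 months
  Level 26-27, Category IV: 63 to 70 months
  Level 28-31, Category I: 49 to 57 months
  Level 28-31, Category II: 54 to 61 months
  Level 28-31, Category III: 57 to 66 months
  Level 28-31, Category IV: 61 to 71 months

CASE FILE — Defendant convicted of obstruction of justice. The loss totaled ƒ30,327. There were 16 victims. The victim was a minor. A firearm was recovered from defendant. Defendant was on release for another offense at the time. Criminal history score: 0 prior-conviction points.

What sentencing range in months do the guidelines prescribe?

Base offense level for obstruction of justice: 11.
A1 applies: 11 + 2 = 13.
A2 applies (level before this adjustment is 13 < 24, so +1): 13 + 1 = 14.
A3 applies: 14 + 2 = 16.
A4 applies (level before this adjustment is 16 ≥ 7, so +3): 16 + 3 = 19.
A5 applies: 19 + 2 = 21.
Final offense level: 21.
Criminal history: 0 prior points → Category I (0-5).
Level 21 falls in the 19-25 band.
Grid: Level 19-25 × Category I = 34-47 months.

34-47 months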